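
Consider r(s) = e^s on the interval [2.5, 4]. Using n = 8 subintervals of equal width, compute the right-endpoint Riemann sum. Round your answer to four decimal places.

46.5163

Δs = (4 − 2.5)/8 = 0.1875.
Right endpoints: 2.6875, 2.875, 3.0625, 3.25, 3.4375, 3.625, 3.8125, 4.
r(2.6875) ≈ 14.6949, r(2.875) ≈ 17.7254, r(3.0625) ≈ 21.3809, r(3.25) ≈ 25.7903, r(3.4375) ≈ 31.1091, r(3.625) ≈ 37.5247, r(3.8125) ≈ 45.2635, r(4) ≈ 54.5982.
Sum = Δs · [r(2.6875) + r(2.875) + r(3.0625) + ...].
Sum ≈ 46.5163.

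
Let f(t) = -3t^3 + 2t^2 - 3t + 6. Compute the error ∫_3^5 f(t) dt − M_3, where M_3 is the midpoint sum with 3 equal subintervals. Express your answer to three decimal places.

Exact integral: ∫_3^5 f(t) dt ≈ -354.66667.
M_3 ≈ -352.14815.
Error ≈ -354.66667 − (-352.14815) ≈ -2.519.

-2.519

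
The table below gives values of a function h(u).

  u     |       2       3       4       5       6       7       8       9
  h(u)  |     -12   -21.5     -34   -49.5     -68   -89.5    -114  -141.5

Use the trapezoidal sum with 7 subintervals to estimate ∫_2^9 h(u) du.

Δu = 1.
T_7 = (1/2)·[(-12) + 2·(-21.5) + 2·(-34) + 2·(-49.5) + 2·(-68) + 2·(-89.5) + 2·(-114) + (-141.5)] = -453.25.

-453.25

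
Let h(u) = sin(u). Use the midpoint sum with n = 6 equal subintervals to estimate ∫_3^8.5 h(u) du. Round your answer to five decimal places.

-0.40190

Δu = (8.5 − 3)/6 = 11/12.
Midpoints: 83/24, 4.375, 127/24, 149/24, 7.125, 193/24.
h(83/24) ≈ -0.31147, h(4.375) ≈ -0.94362, h(127/24) ≈ -0.83686, h(149/24) ≈ -0.07478, h(7.125) ≈ 0.74585, h(193/24) ≈ 0.98244.
Sum = Δu · [h(83/24) + h(4.375) + h(127/24) + ...].
Sum ≈ -0.40190.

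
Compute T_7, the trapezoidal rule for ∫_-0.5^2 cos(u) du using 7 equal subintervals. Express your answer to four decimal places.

Δu = (2 − (-0.5))/7 = 5/14.
f(-0.5) ≈ 0.8776, f(-1/7) ≈ 0.9898, f(3/14) ≈ 0.9771, f(4/7) ≈ 0.8411, f(13/14) ≈ 0.5990, f(9/7) ≈ 0.2812, f(23/14) ≈ -0.0720, f(2) ≈ -0.4161.
T_7 = (Δu/2)·[f(u_0) + 2f(u_1) + ... + 2f(u_{6}) + f(u_7)].
Sum ≈ 1.3739.

1.3739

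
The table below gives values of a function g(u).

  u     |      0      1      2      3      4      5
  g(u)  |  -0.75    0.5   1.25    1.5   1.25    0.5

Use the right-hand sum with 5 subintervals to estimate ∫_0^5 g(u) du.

5

Δu = 1.
Sum = 1·[0.5 + 1.25 + 1.5 + 1.25 + 0.5] = 5.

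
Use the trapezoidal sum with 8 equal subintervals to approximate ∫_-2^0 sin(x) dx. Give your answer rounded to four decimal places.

-1.4088

Δx = (0 − (-2))/8 = 0.25.
f(-2) ≈ -0.9093, f(-1.75) ≈ -0.9840, f(-1.5) ≈ -0.9975, f(-1.25) ≈ -0.9490, f(-1) ≈ -0.8415, f(-0.75) ≈ -0.6816, f(-0.5) ≈ -0.4794, f(-0.25) ≈ -0.2474, f(0) ≈ 0.0000.
T_8 = (Δx/2)·[f(x_0) + 2f(x_1) + ... + 2f(x_{7}) + f(x_8)].
Sum ≈ -1.4088.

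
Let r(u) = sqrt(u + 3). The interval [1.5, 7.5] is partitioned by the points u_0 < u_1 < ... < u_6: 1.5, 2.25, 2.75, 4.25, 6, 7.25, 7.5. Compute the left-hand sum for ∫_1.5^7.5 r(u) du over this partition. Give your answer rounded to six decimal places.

Subinterval widths: 0.75, 0.5, 1.5, 1.75, 1.25, 0.25.
Left endpoints: 1.5, 2.25, 2.75, 4.25, 6, 7.25.
r(1.5) ≈ 2.121320, r(2.25) ≈ 2.291288, r(2.75) ≈ 2.397916, r(4.25) ≈ 2.692582, r(6) ≈ 3.000000, r(7.25) ≈ 3.201562.
Sum = Σ Δu_i · r(u_i).
Sum ≈ 15.595918.

15.595918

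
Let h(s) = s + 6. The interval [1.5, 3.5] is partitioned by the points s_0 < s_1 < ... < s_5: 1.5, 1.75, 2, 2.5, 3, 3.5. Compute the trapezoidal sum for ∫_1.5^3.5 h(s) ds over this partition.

Subinterval widths: 0.25, 0.25, 0.5, 0.5, 0.5.
h(1.5) = 7.5, h(1.75) = 7.75, h(2) = 8, h(2.5) = 8.5, h(3) = 9, h(3.5) = 9.5.
On each subinterval the trapezoid contributes (Δs_i/2)·[h(s_{i-1}) + h(s_i)].
Sum = 17.

17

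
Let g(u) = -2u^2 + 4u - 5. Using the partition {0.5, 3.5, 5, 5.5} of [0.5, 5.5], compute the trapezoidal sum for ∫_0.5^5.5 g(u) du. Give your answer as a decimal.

Subinterval widths: 3, 1.5, 0.5.
g(0.5) = -3.5, g(3.5) = -15.5, g(5) = -35, g(5.5) = -43.5.
On each subinterval the trapezoid contributes (Δu_i/2)·[g(u_{i-1}) + g(u_i)].
Sum = -86.

-86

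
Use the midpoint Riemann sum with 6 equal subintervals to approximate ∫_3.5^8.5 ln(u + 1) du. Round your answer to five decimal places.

Δu = (8.5 − 3.5)/6 = 5/6.
Midpoints: 47/12, 4.75, 67/12, 77/12, 7.25, 97/12.
f(47/12) ≈ 1.59263, f(4.75) ≈ 1.74920, f(67/12) ≈ 1.88454, f(77/12) ≈ 2.00373, f(7.25) ≈ 2.11021, f(97/12) ≈ 2.20644.
Sum = Δu · [f(47/12) + f(4.75) + f(67/12) + ...].
Sum ≈ 9.62230.

9.62230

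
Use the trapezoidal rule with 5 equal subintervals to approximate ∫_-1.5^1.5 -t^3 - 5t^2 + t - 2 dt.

Δt = (1.5 − (-1.5))/5 = 0.6.
f(-1.5) = -11.375, f(-0.9) = -6.221, f(-0.3) = -2.723, f(0.3) = -2.177, f(0.9) = -5.879, f(1.5) = -15.125.
T_5 = (Δt/2)·[f(t_0) + 2f(t_1) + ... + 2f(t_{4}) + f(t_5)].
Sum = -18.15.

-18.15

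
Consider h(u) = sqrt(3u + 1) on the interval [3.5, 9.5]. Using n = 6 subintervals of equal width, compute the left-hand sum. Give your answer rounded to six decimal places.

25.905539

Δu = (9.5 − 3.5)/6 = 1.
Left endpoints: 3.5, 4.5, 5.5, 6.5, 7.5, 8.5.
h(3.5) ≈ 3.391165, h(4.5) ≈ 3.807887, h(5.5) ≈ 4.183300, h(6.5) ≈ 4.527693, h(7.5) ≈ 4.847680, h(8.5) ≈ 5.147815.
Sum = Δu · [h(3.5) + h(4.5) + h(5.5) + ...].
Sum ≈ 25.905539.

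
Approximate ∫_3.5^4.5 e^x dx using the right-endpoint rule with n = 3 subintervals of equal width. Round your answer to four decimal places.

Δx = (4.5 − 3.5)/3 = 1/3.
Right endpoints: 23/6, 25/6, 4.5.
f(23/6) ≈ 46.2163, f(25/6) ≈ 64.5001, f(4.5) ≈ 90.0171.
Sum = Δx · [f(23/6) + f(25/6) + f(4.5)].
Sum ≈ 66.9112.

66.9112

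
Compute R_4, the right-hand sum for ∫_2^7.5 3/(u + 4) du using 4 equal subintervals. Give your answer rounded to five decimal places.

Δu = (7.5 − 2)/4 = 1.375.
Right endpoints: 3.375, 4.75, 6.125, 7.5.
f(3.375) = 24/59, f(4.75) = 12/35, f(6.125) = 8/27, f(7.5) = 6/23.
Sum = Δu · [f(3.375) + f(4.75) + f(6.125) + f(7.5)].
Sum ≈ 1.79685.

1.79685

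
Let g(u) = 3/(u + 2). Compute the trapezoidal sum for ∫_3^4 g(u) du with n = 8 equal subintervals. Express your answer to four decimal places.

Δu = (4 − 3)/8 = 0.125.
g(3) = 0.6, g(3.125) = 24/41, g(3.25) = 4/7, g(3.375) = 24/43, g(3.5) = 6/11, g(3.625) = 8/15, g(3.75) = 12/23, g(3.875) = 24/47, g(4) = 0.5.
T_8 = (Δu/2)·[g(u_0) + 2g(u_1) + ... + 2g(u_{7}) + g(u_8)].
Sum ≈ 0.5470.

0.5470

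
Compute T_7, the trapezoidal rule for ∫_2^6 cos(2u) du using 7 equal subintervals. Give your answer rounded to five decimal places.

Δu = (6 − 2)/7 = 4/7.
f(2) ≈ -0.65364, f(18/7) ≈ 0.41730, f(22/7) ≈ 1.00000, f(26/7) ≈ 0.41269, f(30/7) ≈ -0.65746, f(34/7) ≈ -0.95838, f(38/7) ≈ -0.13799, f(6) ≈ 0.84385.
T_7 = (Δu/2)·[f(u_0) + 2f(u_1) + ... + 2f(u_{6}) + f(u_7)].
Sum ≈ 0.09786.

0.09786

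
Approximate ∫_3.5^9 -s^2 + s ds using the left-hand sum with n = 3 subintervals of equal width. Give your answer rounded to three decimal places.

-139.435

Δs = (9 − 3.5)/3 = 11/6.
Left endpoints: 3.5, 16/3, 43/6.
f(3.5) = -8.75, f(16/3) = -208/9, f(43/6) = -1591/36.
Sum = Δs · [f(3.5) + f(16/3) + f(43/6)].
Sum ≈ -139.435.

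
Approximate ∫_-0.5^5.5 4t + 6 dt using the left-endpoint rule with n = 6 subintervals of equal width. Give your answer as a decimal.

84

Δt = (5.5 − (-0.5))/6 = 1.
Left endpoints: -0.5, 0.5, 1.5, 2.5, 3.5, 4.5.
f(-0.5) = 4, f(0.5) = 8, f(1.5) = 12, f(2.5) = 16, f(3.5) = 20, f(4.5) = 24.
Sum = Δt · [f(-0.5) + f(0.5) + f(1.5) + ...].
Sum = 84.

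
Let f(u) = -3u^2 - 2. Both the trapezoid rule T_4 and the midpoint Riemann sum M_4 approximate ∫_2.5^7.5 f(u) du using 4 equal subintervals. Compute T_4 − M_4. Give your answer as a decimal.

T_4 = -420.15625.
M_4 = -414.296875.
T_4 − M_4 = -5.859375.

-5.859375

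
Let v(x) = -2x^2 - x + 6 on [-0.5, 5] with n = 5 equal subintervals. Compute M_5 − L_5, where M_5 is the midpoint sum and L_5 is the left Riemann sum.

-26.9225

M_5 = -61.6825.
L_5 = -34.76.
M_5 − L_5 = -26.9225.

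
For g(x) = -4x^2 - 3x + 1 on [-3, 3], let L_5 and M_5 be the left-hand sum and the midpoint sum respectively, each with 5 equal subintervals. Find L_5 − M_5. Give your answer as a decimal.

L_5 = -60.96.
M_5 = -63.12.
L_5 − M_5 = 2.16.

2.16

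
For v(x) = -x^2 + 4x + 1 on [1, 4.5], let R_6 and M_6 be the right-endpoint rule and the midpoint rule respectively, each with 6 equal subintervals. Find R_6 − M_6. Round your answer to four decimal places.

R_6 ≈ 10.228588.
M_6 ≈ 12.057581.
R_6 − M_6 ≈ -1.8290.

-1.8290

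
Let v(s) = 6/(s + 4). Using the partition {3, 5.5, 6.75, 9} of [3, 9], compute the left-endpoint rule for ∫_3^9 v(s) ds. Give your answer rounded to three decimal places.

4.188

Subinterval widths: 2.5, 1.25, 2.25.
Left endpoints: 3, 5.5, 6.75.
v(3) = 6/7, v(5.5) = 12/19, v(6.75) = 24/43.
Sum = Σ Δs_i · v(s_i).
Sum ≈ 4.188.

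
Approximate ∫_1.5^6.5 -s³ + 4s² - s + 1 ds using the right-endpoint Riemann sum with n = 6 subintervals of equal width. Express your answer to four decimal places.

Δs = (6.5 − 1.5)/6 = 5/6.
Right endpoints: 7/3, 19/6, 4, 29/6, 17/3, 6.5.
f(7/3) = 209/27, f(19/6) = 1337/216, f(4) = -3, f(29/6) = -5033/216, f(17/3) = -1571/27, f(6.5) = -111.125.
Sum = Δs · [f(7/3) + f(19/6) + f(4) + ...].
Sum ≈ -151.4005.

-151.4005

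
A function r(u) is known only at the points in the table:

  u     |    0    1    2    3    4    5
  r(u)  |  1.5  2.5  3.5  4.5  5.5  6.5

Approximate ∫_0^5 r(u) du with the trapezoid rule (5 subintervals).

Δu = 1.
T_5 = (1/2)·[1.5 + 2·2.5 + 2·3.5 + 2·4.5 + 2·5.5 + 6.5] = 20.

20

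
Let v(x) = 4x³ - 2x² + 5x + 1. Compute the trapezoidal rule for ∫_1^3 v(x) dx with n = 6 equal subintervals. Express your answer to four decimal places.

85.4815

Δx = (3 − 1)/6 = 1/3.
v(1) = 8, v(4/3) = 367/27, v(5/3) = 602/27, v(2) = 35, v(7/3) = 1420/27, v(8/3) = 2051/27, v(3) = 106.
T_6 = (Δx/2)·[v(x_0) + 2v(x_1) + ... + 2v(x_{5}) + v(x_6)].
Sum ≈ 85.4815.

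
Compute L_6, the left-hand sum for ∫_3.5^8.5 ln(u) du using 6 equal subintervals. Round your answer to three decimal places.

8.426

Δu = (8.5 − 3.5)/6 = 5/6.
Left endpoints: 3.5, 13/3, 31/6, 6, 41/6, 23/3.
f(3.5) ≈ 1.253, f(13/3) ≈ 1.466, f(31/6) ≈ 1.642, f(6) ≈ 1.792, f(41/6) ≈ 1.922, f(23/3) ≈ 2.037.
Sum = Δu · [f(3.5) + f(13/3) + f(31/6) + ...].
Sum ≈ 8.426.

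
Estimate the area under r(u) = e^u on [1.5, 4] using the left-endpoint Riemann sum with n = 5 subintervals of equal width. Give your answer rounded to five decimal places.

38.62711

Δu = (4 − 1.5)/5 = 0.5.
Left endpoints: 1.5, 2, 2.5, 3, 3.5.
r(1.5) ≈ 4.48169, r(2) ≈ 7.38906, r(2.5) ≈ 12.18249, r(3) ≈ 20.08554, r(3.5) ≈ 33.11545.
Sum = Δu · [r(1.5) + r(2) + r(2.5) + r(3) + r(3.5)].
Sum ≈ 38.62711.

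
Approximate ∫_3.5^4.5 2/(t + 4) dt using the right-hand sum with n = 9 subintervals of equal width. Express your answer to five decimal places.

0.24859

Δt = (4.5 − 3.5)/9 = 1/9.
Right endpoints: 65/18, 67/18, 23/6, 71/18, 73/18, 25/6, 77/18, 79/18, 4.5.
f(65/18) = 36/137, f(67/18) = 36/139, f(23/6) = 12/47, f(71/18) = 36/143, f(73/18) = 36/145, f(25/6) = 12/49, f(77/18) = 36/149, f(79/18) = 36/151, f(4.5) = 4/17.
Sum = Δt · [f(65/18) + f(67/18) + f(23/6) + ...].
Sum ≈ 0.24859.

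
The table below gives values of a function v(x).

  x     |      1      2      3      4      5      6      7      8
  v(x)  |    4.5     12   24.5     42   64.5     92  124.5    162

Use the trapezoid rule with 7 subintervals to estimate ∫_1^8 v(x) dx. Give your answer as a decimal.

442.75

Δx = 1.
T_7 = (1/2)·[4.5 + 2·12 + 2·24.5 + 2·42 + 2·64.5 + 2·92 + 2·124.5 + 162] = 442.75.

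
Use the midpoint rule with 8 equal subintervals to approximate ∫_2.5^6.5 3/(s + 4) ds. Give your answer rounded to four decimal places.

Δs = (6.5 − 2.5)/8 = 0.5.
Midpoints: 2.75, 3.25, 3.75, 4.25, 4.75, 5.25, 5.75, 6.25.
f(2.75) = 4/9, f(3.25) = 12/29, f(3.75) = 12/31, f(4.25) = 4/11, f(4.75) = 12/35, f(5.25) = 12/37, f(5.75) = 4/13, f(6.25) = 12/41.
Sum = Δs · [f(2.75) + f(3.25) + f(3.75) + ...].
Sum ≈ 1.4383.

1.4383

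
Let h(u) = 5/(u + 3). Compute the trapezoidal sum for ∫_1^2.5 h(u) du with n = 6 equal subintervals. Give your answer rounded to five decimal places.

1.59303

Δu = (2.5 − 1)/6 = 0.25.
h(1) = 1.25, h(1.25) = 20/17, h(1.5) = 10/9, h(1.75) = 20/19, h(2) = 1, h(2.25) = 20/21, h(2.5) = 10/11.
T_6 = (Δu/2)·[h(u_0) + 2h(u_1) + ... + 2h(u_{5}) + h(u_6)].
Sum ≈ 1.59303.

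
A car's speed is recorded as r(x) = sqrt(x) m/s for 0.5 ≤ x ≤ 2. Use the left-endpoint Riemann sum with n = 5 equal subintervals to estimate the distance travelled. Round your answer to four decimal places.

Δx = (2 − 0.5)/5 = 0.3.
Left endpoints: 0.5, 0.8, 1.1, 1.4, 1.7.
r(0.5) ≈ 0.7071, r(0.8) ≈ 0.8944, r(1.1) ≈ 1.0488, r(1.4) ≈ 1.1832, r(1.7) ≈ 1.3038.
Sum = Δx · [r(0.5) + r(0.8) + r(1.1) + r(1.4) + r(1.7)].
Sum ≈ 1.5412.

1.5412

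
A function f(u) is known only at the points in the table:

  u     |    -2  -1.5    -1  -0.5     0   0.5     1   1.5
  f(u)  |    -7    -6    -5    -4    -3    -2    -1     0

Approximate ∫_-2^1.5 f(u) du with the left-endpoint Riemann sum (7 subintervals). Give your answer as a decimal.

-14

Δu = 0.5.
Sum = 0.5·[(-7) + (-6) + (-5) + (-4) + (-3) + (-2) + (-1)] = -14.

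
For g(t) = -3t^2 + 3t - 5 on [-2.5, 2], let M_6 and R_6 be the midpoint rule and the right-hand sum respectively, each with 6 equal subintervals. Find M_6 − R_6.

-5.6953125

M_6 = -48.8671875.
R_6 = -43.171875.
M_6 − R_6 = -5.6953125.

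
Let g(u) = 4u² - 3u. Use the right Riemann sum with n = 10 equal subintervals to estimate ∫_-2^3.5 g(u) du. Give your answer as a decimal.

Δu = (3.5 − (-2))/10 = 0.55.
Right endpoints: -1.45, -0.9, -0.35, 0.2, 0.75, 1.3, 1.85, 2.4, 2.95, 3.5.
g(-1.45) = 12.76, g(-0.9) = 5.94, g(-0.35) = 1.54, g(0.2) = -0.44, g(0.75) = 0, g(1.3) = 2.86, g(1.85) = 8.14, g(2.4) = 15.84, g(2.95) = 25.96, g(3.5) = 38.5.
Sum = Δu · [g(-1.45) + g(-0.9) + g(-0.35) + ...].
Sum = 61.105.

61.105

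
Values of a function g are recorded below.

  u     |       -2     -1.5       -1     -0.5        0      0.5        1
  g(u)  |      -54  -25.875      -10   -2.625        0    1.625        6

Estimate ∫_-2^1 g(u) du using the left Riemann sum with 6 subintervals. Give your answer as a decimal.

-45.4375

Δu = 0.5.
Sum = 0.5·[(-54) + (-25.875) + (-10) + (-2.625) + 0 + 1.625] = -45.4375.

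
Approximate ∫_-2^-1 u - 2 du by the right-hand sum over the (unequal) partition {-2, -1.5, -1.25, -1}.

-3.3125

Subinterval widths: 0.5, 0.25, 0.25.
Right endpoints: -1.5, -1.25, -1.
f(-1.5) = -3.5, f(-1.25) = -3.25, f(-1) = -3.
Sum = Σ Δu_i · f(u_i).
Sum = -3.3125.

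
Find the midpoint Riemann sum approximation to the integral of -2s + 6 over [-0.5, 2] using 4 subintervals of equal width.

Δs = (2 − (-0.5))/4 = 0.625.
Midpoints: -0.1875, 0.4375, 1.0625, 1.6875.
f(-0.1875) = 6.375, f(0.4375) = 5.125, f(1.0625) = 3.875, f(1.6875) = 2.625.
Sum = Δs · [f(-0.1875) + f(0.4375) + f(1.0625) + f(1.6875)].
Sum = 11.25.

11.25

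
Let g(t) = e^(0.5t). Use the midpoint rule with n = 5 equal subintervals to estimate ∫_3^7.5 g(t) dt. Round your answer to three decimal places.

75.441

Δt = (7.5 − 3)/5 = 0.9.
Midpoints: 3.45, 4.35, 5.25, 6.15, 7.05.
g(3.45) ≈ 5.613, g(4.35) ≈ 8.802, g(5.25) ≈ 13.805, g(6.15) ≈ 21.650, g(7.05) ≈ 33.954.
Sum = Δt · [g(3.45) + g(4.35) + g(5.25) + g(6.15) + g(7.05)].
Sum ≈ 75.441.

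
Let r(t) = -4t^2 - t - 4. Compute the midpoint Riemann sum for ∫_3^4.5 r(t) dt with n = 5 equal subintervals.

-97.08

Δt = (4.5 − 3)/5 = 0.3.
Midpoints: 3.15, 3.45, 3.75, 4.05, 4.35.
r(3.15) = -46.84, r(3.45) = -55.06, r(3.75) = -64, r(4.05) = -73.66, r(4.35) = -84.04.
Sum = Δt · [r(3.15) + r(3.45) + r(3.75) + r(4.05) + r(4.35)].
Sum = -97.08.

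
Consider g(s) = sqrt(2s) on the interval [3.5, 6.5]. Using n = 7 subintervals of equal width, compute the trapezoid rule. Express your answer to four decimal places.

Δs = (6.5 − 3.5)/7 = 3/7.
g(3.5) ≈ 2.6458, g(55/14) ≈ 2.8031, g(61/14) ≈ 2.9520, g(67/14) ≈ 3.0938, g(73/14) ≈ 3.2293, g(79/14) ≈ 3.3594, g(85/14) ≈ 3.4847, g(6.5) ≈ 3.6056.
T_7 = (Δs/2)·[g(s_0) + 2g(s_1) + ... + 2g(s_{6}) + g(s_7)].
Sum ≈ 9.4491.

9.4491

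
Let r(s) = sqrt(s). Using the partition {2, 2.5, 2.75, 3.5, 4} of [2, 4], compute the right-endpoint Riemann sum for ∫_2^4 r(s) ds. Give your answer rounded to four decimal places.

Subinterval widths: 0.5, 0.25, 0.75, 0.5.
Right endpoints: 2.5, 2.75, 3.5, 4.
r(2.5) ≈ 1.5811, r(2.75) ≈ 1.6583, r(3.5) ≈ 1.8708, r(4) ≈ 2.0000.
Sum = Σ Δs_i · r(s_i).
Sum ≈ 3.6083.

3.6083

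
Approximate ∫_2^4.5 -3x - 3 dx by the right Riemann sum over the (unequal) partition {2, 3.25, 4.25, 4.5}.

-35.8125

Subinterval widths: 1.25, 1, 0.25.
Right endpoints: 3.25, 4.25, 4.5.
f(3.25) = -12.75, f(4.25) = -15.75, f(4.5) = -16.5.
Sum = Σ Δx_i · f(x_i).
Sum = -35.8125.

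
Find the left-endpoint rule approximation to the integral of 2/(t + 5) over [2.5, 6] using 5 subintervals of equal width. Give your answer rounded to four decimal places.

0.7965

Δt = (6 − 2.5)/5 = 0.7.
Left endpoints: 2.5, 3.2, 3.9, 4.6, 5.3.
f(2.5) = 4/15, f(3.2) = 10/41, f(3.9) = 20/89, f(4.6) = 5/24, f(5.3) = 20/103.
Sum = Δt · [f(2.5) + f(3.2) + f(3.9) + f(4.6) + f(5.3)].
Sum ≈ 0.7965.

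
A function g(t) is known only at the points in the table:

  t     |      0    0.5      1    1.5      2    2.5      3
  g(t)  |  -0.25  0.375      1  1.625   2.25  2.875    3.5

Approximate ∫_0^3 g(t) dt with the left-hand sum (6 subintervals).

3.9375

Δt = 0.5.
Sum = 0.5·[(-0.25) + 0.375 + 1 + 1.625 + 2.25 + 2.875] = 3.9375.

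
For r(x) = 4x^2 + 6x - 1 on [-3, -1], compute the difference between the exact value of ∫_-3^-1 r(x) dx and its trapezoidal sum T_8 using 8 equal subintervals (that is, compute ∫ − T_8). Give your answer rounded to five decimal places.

-0.08333

Exact integral: ∫_-3^-1 r(x) dx ≈ 8.6666667.
T_8 = 8.75.
Error ≈ 8.6666667 − 8.75 ≈ -0.08333.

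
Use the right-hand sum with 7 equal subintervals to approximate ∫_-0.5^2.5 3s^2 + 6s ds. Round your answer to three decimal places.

Δs = (2.5 − (-0.5))/7 = 3/7.
Right endpoints: -1/14, 5/14, 11/14, 17/14, 23/14, 29/14, 2.5.
f(-1/14) = -81/196, f(5/14) = 495/196, f(11/14) = 1287/196, f(17/14) = 2295/196, f(23/14) = 3519/196, f(29/14) = 4959/196, f(2.5) = 33.75.
Sum = Δs · [f(-1/14) + f(5/14) + f(11/14) + ...].
Sum ≈ 41.740.

41.740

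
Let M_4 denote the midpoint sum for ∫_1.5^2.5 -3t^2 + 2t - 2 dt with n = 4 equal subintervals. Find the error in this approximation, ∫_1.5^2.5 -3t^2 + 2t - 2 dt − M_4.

-0.015625

Exact integral: ∫_1.5^2.5 f(t) dt = -10.25.
M_4 = -10.234375.
Error = -10.25 − (-10.234375) = -0.015625.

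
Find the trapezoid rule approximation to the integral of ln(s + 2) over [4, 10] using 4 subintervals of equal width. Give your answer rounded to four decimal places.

Δs = (10 − 4)/4 = 1.5.
f(4) ≈ 1.7918, f(5.5) ≈ 2.0149, f(7) ≈ 2.1972, f(8.5) ≈ 2.3514, f(10) ≈ 2.4849.
T_4 = (Δs/2)·[f(s_0) + 2f(s_1) + 2f(s_2) + 2f(s_3) + f(s_4)].
Sum ≈ 13.0528.

13.0528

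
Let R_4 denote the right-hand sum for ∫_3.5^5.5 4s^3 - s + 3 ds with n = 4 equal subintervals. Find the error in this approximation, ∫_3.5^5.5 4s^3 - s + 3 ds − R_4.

Exact integral: ∫_3.5^5.5 f(s) ds = 762.
R_4 = 889.5.
Error = 762 − 889.5 = -127.5.

-127.5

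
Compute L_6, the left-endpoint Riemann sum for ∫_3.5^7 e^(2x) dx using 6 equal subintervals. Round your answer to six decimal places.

Δx = (7 − 3.5)/6 = 7/12.
Left endpoints: 3.5, 49/12, 14/3, 5.25, 35/6, 77/12.
f(3.5) ≈ 1096.633158, f(49/12) ≈ 3521.585758, f(14/3) ≈ 11308.764611, f(5.25) ≈ 36315.502674, f(35/6) ≈ 116618.903998, f(77/12) ≈ 374494.851182.
Sum = Δx · [f(3.5) + f(49/12) + f(14/3) + ...].
Sum ≈ 316957.807473.

316957.807473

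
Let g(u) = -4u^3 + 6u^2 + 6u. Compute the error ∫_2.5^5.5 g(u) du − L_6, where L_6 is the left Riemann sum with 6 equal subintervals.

Exact integral: ∫_2.5^5.5 g(u) du = -502.5.
L_6 = -397.5.
Error = -502.5 − (-397.5) = -105.

-105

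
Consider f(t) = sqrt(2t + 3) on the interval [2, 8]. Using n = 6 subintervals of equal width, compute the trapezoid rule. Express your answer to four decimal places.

Δt = (8 − 2)/6 = 1.
f(2) ≈ 2.6458, f(3) ≈ 3.0000, f(4) ≈ 3.3166, f(5) ≈ 3.6056, f(6) ≈ 3.8730, f(7) ≈ 4.1231, f(8) ≈ 4.3589.
T_6 = (Δt/2)·[f(t_0) + 2f(t_1) + ... + 2f(t_{5}) + f(t_6)].
Sum ≈ 21.4206.

21.4206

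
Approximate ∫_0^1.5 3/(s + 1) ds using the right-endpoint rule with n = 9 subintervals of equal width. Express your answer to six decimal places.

Δs = (1.5 − 0)/9 = 1/6.
Right endpoints: 1/6, 1/3, 0.5, 2/3, 5/6, 1, 7/6, 4/3, 1.5.
f(1/6) = 18/7, f(1/3) = 2.25, f(0.5) = 2, f(2/3) = 1.8, f(5/6) = 18/11, f(1) = 1.5, f(7/6) = 18/13, f(4/3) = 9/7, f(1.5) = 1.2.
Sum = Δs · [f(1/6) + f(1/3) + f(0.5) + ...].
Sum ≈ 2.604687.

2.604687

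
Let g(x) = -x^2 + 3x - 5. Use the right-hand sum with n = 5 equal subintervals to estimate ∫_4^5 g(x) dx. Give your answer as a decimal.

Δx = (5 − 4)/5 = 0.2.
Right endpoints: 4.2, 4.4, 4.6, 4.8, 5.
g(4.2) = -10.04, g(4.4) = -11.16, g(4.6) = -12.36, g(4.8) = -13.64, g(5) = -15.
Sum = Δx · [g(4.2) + g(4.4) + g(4.6) + g(4.8) + g(5)].
Sum = -12.44.

-12.44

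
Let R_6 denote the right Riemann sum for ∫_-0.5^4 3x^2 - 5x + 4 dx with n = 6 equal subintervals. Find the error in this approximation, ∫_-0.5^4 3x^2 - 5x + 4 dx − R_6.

Exact integral: ∫_-0.5^4 f(x) dx = 42.75.
R_6 = 53.296875.
Error = 42.75 − 53.296875 = -10.546875.

-10.546875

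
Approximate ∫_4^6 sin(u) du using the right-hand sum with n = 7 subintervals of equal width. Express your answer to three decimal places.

Δu = (6 − 4)/7 = 2/7.
Right endpoints: 30/7, 32/7, 34/7, 36/7, 38/7, 40/7, 6.
f(30/7) ≈ -0.910, f(32/7) ≈ -0.990, f(34/7) ≈ -0.990, f(36/7) ≈ -0.909, f(38/7) ≈ -0.754, f(40/7) ≈ -0.539, f(6) ≈ -0.279.
Sum = Δu · [f(30/7) + f(32/7) + f(34/7) + ...].
Sum ≈ -1.535.

-1.535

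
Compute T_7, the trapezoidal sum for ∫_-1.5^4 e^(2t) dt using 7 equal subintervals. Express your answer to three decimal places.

Δt = (4 − (-1.5))/7 = 11/14.
f(-1.5) ≈ 0.050, f(-5/7) ≈ 0.240, f(1/14) ≈ 1.154, f(6/7) ≈ 5.553, f(23/14) ≈ 26.728, f(17/7) ≈ 128.656, f(45/14) ≈ 619.289, f(4) ≈ 2980.958.
T_7 = (Δt/2)·[f(t_0) + 2f(t_1) + ... + 2f(t_{6}) + f(t_7)].
Sum ≈ 1785.239.

1785.239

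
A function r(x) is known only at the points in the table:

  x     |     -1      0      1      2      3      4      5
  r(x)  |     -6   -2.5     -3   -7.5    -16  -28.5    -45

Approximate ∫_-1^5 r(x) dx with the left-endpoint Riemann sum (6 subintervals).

-63.5

Δx = 1.
Sum = 1·[(-6) + (-2.5) + (-3) + (-7.5) + (-16) + (-28.5)] = -63.5.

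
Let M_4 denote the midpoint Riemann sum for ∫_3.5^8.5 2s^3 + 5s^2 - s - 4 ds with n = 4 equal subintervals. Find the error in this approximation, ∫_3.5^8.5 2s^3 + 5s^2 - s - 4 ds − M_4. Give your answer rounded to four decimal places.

26.6927

Exact integral: ∫_3.5^8.5 f(s) ds ≈ 3437.083333.
M_4 = 3410.390625.
Error ≈ 3437.083333 − 3410.390625 ≈ 26.6927.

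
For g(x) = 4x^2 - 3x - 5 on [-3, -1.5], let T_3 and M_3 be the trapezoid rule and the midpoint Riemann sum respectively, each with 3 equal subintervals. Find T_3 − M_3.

T_3 = 34.375.
M_3 = 34.
T_3 − M_3 = 0.375.

0.375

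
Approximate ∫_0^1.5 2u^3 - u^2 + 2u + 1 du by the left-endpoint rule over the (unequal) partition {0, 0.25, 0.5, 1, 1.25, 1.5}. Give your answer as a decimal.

4.078125

Subinterval widths: 0.25, 0.25, 0.5, 0.25, 0.25.
Left endpoints: 0, 0.25, 0.5, 1, 1.25.
f(0) = 1, f(0.25) = 1.46875, f(0.5) = 2, f(1) = 4, f(1.25) = 5.84375.
Sum = Σ Δu_i · f(u_i).
Sum = 4.078125.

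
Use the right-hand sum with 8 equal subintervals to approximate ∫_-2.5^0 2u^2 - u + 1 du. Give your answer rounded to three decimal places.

Δu = (0 − (-2.5))/8 = 0.3125.
Right endpoints: -2.1875, -1.875, -1.5625, -1.25, -0.9375, -0.625, -0.3125, 0.
f(-2.1875) = 12.7578125, f(-1.875) = 9.90625, f(-1.5625) = 7.4453125, f(-1.25) = 5.375, f(-0.9375) = 3.6953125, f(-0.625) = 2.40625, f(-0.3125) = 1.5078125, f(0) = 1.
Sum = Δu · [f(-2.1875) + f(-1.875) + f(-1.5625) + ...].
Sum ≈ 13.779.

13.779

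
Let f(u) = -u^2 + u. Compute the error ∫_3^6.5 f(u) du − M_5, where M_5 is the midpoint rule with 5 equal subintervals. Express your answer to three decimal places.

-0.143

Exact integral: ∫_3^6.5 f(u) du ≈ -65.91667.
M_5 = -65.77375.
Error ≈ -65.91667 − (-65.77375) ≈ -0.143.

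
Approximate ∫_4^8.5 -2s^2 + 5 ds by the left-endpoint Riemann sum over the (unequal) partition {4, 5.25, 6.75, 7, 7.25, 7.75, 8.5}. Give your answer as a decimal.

Subinterval widths: 1.25, 1.5, 0.25, 0.25, 0.5, 0.75.
Left endpoints: 4, 5.25, 6.75, 7, 7.25, 7.75.
f(4) = -27, f(5.25) = -50.125, f(6.75) = -86.125, f(7) = -93, f(7.25) = -100.125, f(7.75) = -115.125.
Sum = Σ Δs_i · f(s_i).
Sum = -290.125.

-290.125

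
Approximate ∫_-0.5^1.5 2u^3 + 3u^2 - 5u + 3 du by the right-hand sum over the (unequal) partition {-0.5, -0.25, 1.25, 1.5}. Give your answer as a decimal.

Subinterval widths: 0.25, 1.5, 0.25.
Right endpoints: -0.25, 1.25, 1.5.
f(-0.25) = 4.40625, f(1.25) = 5.34375, f(1.5) = 9.
Sum = Σ Δu_i · f(u_i).
Sum = 11.3671875.

11.3671875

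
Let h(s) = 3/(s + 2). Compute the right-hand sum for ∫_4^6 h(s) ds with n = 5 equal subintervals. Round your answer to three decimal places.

Δs = (6 − 4)/5 = 0.4.
Right endpoints: 4.4, 4.8, 5.2, 5.6, 6.
h(4.4) = 0.46875, h(4.8) = 15/34, h(5.2) = 5/12, h(5.6) = 15/38, h(6) = 0.375.
Sum = Δs · [h(4.4) + h(4.8) + h(5.2) + h(5.6) + h(6)].
Sum ≈ 0.839.

0.839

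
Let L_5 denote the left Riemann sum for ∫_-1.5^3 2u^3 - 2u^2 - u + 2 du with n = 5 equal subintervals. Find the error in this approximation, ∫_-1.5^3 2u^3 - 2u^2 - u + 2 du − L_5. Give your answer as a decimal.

17.71875

Exact integral: ∫_-1.5^3 f(u) du = 23.34375.
L_5 = 5.625.
Error = 23.34375 − 5.625 = 17.71875.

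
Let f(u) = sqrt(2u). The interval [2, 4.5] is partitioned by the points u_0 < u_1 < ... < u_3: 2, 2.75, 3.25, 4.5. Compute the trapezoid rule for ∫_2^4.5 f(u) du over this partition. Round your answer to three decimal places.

Subinterval widths: 0.75, 0.5, 1.25.
f(2) ≈ 2.000, f(2.75) ≈ 2.345, f(3.25) ≈ 2.550, f(4.5) ≈ 3.000.
On each subinterval the trapezoid contributes (Δu_i/2)·[f(u_{i-1}) + f(u_i)].
Sum ≈ 6.322.

6.322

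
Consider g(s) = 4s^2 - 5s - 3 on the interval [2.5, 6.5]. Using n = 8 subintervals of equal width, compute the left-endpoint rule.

Δs = (6.5 − 2.5)/8 = 0.5.
Left endpoints: 2.5, 3, 3.5, 4, 4.5, 5, 5.5, 6.
g(2.5) = 9.5, g(3) = 18, g(3.5) = 28.5, g(4) = 41, g(4.5) = 55.5, g(5) = 72, g(5.5) = 90.5, g(6) = 111.
Sum = Δs · [g(2.5) + g(3) + g(3.5) + ...].
Sum = 213.

213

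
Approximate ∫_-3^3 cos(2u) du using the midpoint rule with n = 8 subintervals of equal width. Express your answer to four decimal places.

-0.3074

Δu = (3 − (-3))/8 = 0.75.
Midpoints: -2.625, -1.875, -1.125, -0.375, 0.375, 1.125, 1.875, 2.625.
f(-2.625) ≈ 0.5121, f(-1.875) ≈ -0.8206, f(-1.125) ≈ -0.6282, f(-0.375) ≈ 0.7317, f(0.375) ≈ 0.7317, f(1.125) ≈ -0.6282, f(1.875) ≈ -0.8206, f(2.625) ≈ 0.5121.
Sum = Δu · [f(-2.625) + f(-1.875) + f(-1.125) + ...].
Sum ≈ -0.3074.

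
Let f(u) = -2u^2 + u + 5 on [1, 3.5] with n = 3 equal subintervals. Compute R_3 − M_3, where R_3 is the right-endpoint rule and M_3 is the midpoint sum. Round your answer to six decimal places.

R_3 ≈ -18.70370370.
M_3 ≈ -9.50231481.
R_3 − M_3 ≈ -9.201389.

-9.201389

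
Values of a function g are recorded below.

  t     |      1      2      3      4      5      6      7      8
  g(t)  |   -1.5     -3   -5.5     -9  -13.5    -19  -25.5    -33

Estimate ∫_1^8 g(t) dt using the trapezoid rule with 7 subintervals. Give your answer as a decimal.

-92.75

Δt = 1.
T_7 = (1/2)·[(-1.5) + 2·(-3) + 2·(-5.5) + 2·(-9) + 2·(-13.5) + 2·(-19) + 2·(-25.5) + (-33)] = -92.75.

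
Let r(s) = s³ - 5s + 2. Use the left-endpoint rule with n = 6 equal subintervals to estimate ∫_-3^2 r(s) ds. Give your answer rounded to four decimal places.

Δs = (2 − (-3))/6 = 5/6.
Left endpoints: -3, -13/6, -4/3, -0.5, 1/3, 7/6.
r(-3) = -10, r(-13/6) = 575/216, r(-4/3) = 170/27, r(-0.5) = 4.375, r(1/3) = 10/27, r(7/6) = -485/216.
Sum = Δs · [r(-3) + r(-13/6) + r(-4/3) + ...].
Sum ≈ 1.2153.

1.2153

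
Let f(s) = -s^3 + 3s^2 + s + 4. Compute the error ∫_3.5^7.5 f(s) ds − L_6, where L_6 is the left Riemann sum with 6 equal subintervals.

Exact integral: ∫_3.5^7.5 f(s) ds = -336.5.
L_6 = -259.5.
Error = -336.5 − (-259.5) = -77.

-77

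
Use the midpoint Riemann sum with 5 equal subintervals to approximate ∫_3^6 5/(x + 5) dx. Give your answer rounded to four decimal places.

1.5917

Δx = (6 − 3)/5 = 0.6.
Midpoints: 3.3, 3.9, 4.5, 5.1, 5.7.
f(3.3) = 50/83, f(3.9) = 50/89, f(4.5) = 10/19, f(5.1) = 50/101, f(5.7) = 50/107.
Sum = Δx · [f(3.3) + f(3.9) + f(4.5) + f(5.1) + f(5.7)].
Sum ≈ 1.5917.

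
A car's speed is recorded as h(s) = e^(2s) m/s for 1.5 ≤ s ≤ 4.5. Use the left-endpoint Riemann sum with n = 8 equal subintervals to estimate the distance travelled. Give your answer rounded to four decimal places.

Δs = (4.5 − 1.5)/8 = 0.375.
Left endpoints: 1.5, 1.875, 2.25, 2.625, 3, 3.375, 3.75, 4.125.
h(1.5) ≈ 20.0855, h(1.875) ≈ 42.5211, h(2.25) ≈ 90.0171, h(2.625) ≈ 190.5663, h(3) ≈ 403.4288, h(3.375) ≈ 854.0588, h(3.75) ≈ 1808.0424, h(4.125) ≈ 3827.6258.
Sum = Δs · [h(1.5) + h(1.875) + h(2.25) + ...].
Sum ≈ 2713.6297.

2713.6297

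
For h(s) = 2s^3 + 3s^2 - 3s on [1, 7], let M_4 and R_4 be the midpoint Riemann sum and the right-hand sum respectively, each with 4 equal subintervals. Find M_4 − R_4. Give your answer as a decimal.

M_4 = 1439.625.
R_4 = 2138.25.
M_4 − R_4 = -698.625.

-698.625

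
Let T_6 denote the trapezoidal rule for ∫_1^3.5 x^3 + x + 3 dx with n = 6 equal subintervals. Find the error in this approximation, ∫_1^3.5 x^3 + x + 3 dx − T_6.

-0.48828125

Exact integral: ∫_1^3.5 f(x) dx = 50.390625.
T_6 = 50.87890625.
Error = 50.390625 − 50.87890625 = -0.48828125.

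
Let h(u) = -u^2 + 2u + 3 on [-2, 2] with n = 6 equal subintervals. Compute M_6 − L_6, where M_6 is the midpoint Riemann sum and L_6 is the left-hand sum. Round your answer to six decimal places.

M_6 ≈ 6.81481481.
L_6 ≈ 3.70370370.
M_6 − L_6 ≈ 3.111111.

3.111111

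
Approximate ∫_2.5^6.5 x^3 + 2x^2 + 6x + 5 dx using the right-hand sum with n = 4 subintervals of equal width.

Δx = (6.5 − 2.5)/4 = 1.
Right endpoints: 3.5, 4.5, 5.5, 6.5.
f(3.5) = 93.375, f(4.5) = 163.625, f(5.5) = 264.875, f(6.5) = 403.125.
Sum = Δx · [f(3.5) + f(4.5) + f(5.5) + f(6.5)].
Sum = 925.

925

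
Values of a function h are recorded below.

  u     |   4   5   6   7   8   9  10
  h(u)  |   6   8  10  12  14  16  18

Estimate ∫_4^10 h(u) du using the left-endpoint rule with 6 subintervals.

Δu = 1.
Sum = 1·[6 + 8 + 10 + 12 + 14 + 16] = 66.

66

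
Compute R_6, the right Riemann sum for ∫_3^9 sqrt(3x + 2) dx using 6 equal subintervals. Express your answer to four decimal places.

27.6169

Δx = (9 − 3)/6 = 1.
Right endpoints: 4, 5, 6, 7, 8, 9.
f(4) ≈ 3.7417, f(5) ≈ 4.1231, f(6) ≈ 4.4721, f(7) ≈ 4.7958, f(8) ≈ 5.0990, f(9) ≈ 5.3852.
Sum = Δx · [f(4) + f(5) + f(6) + ...].
Sum ≈ 27.6169.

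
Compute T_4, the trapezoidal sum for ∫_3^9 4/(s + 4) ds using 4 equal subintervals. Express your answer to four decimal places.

Δs = (9 − 3)/4 = 1.5.
f(3) = 4/7, f(4.5) = 8/17, f(6) = 0.4, f(7.5) = 8/23, f(9) = 4/13.
T_4 = (Δs/2)·[f(s_0) + 2f(s_1) + 2f(s_2) + 2f(s_3) + f(s_4)].
Sum ≈ 2.4870.

2.4870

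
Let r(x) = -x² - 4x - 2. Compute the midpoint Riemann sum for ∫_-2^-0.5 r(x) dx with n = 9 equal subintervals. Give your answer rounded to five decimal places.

1.87847

Δx = (-0.5 − (-2))/9 = 1/6.
Midpoints: -23/12, -1.75, -19/12, -17/12, -1.25, -13/12, -11/12, -0.75, -7/12.
r(-23/12) = 287/144, r(-1.75) = 1.9375, r(-19/12) = 263/144, r(-17/12) = 239/144, r(-1.25) = 1.4375, r(-13/12) = 167/144, r(-11/12) = 119/144, r(-0.75) = 0.4375, r(-7/12) = -1/144.
Sum = Δx · [r(-23/12) + r(-1.75) + r(-19/12) + ...].
Sum ≈ 1.87847.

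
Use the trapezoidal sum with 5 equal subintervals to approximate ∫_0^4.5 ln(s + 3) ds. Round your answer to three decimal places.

7.302

Δs = (4.5 − 0)/5 = 0.9.
f(0) ≈ 1.099, f(0.9) ≈ 1.361, f(1.8) ≈ 1.569, f(2.7) ≈ 1.740, f(3.6) ≈ 1.887, f(4.5) ≈ 2.015.
T_5 = (Δs/2)·[f(s_0) + 2f(s_1) + ... + 2f(s_{4}) + f(s_5)].
Sum ≈ 7.302.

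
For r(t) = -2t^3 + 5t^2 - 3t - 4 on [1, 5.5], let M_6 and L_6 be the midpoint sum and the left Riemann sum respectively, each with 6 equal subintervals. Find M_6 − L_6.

M_6 = -240.22265625.
L_6 = -175.1484375.
M_6 − L_6 = -65.07421875.

-65.07421875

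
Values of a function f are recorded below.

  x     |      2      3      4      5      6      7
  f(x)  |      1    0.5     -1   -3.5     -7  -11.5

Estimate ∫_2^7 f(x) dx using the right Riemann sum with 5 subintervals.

-22.5

Δx = 1.
Sum = 1·[0.5 + (-1) + (-3.5) + (-7) + (-11.5)] = -22.5.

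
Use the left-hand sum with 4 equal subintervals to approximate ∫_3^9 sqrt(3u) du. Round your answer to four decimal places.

Δu = (9 − 3)/4 = 1.5.
Left endpoints: 3, 4.5, 6, 7.5.
f(3) ≈ 3.0000, f(4.5) ≈ 3.6742, f(6) ≈ 4.2426, f(7.5) ≈ 4.7434.
Sum = Δu · [f(3) + f(4.5) + f(6) + f(7.5)].
Sum ≈ 23.4904.

23.4904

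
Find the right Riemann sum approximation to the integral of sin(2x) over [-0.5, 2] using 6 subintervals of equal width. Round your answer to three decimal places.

0.580

Δx = (2 − (-0.5))/6 = 5/12.
Right endpoints: -1/12, 1/3, 0.75, 7/6, 19/12, 2.
f(-1/12) ≈ -0.166, f(1/3) ≈ 0.618, f(0.75) ≈ 0.997, f(7/6) ≈ 0.723, f(19/12) ≈ -0.025, f(2) ≈ -0.757.
Sum = Δx · [f(-1/12) + f(1/3) + f(0.75) + ...].
Sum ≈ 0.580.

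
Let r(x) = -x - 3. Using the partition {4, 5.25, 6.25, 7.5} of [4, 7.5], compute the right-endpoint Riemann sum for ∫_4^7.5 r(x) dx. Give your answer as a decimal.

-32.6875

Subinterval widths: 1.25, 1, 1.25.
Right endpoints: 5.25, 6.25, 7.5.
r(5.25) = -8.25, r(6.25) = -9.25, r(7.5) = -10.5.
Sum = Σ Δx_i · r(x_i).
Sum = -32.6875.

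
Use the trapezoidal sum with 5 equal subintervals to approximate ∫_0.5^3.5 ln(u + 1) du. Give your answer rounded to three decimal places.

3.147

Δu = (3.5 − 0.5)/5 = 0.6.
f(0.5) ≈ 0.405, f(1.1) ≈ 0.742, f(1.7) ≈ 0.993, f(2.3) ≈ 1.194, f(2.9) ≈ 1.361, f(3.5) ≈ 1.504.
T_5 = (Δu/2)·[f(u_0) + 2f(u_1) + ... + 2f(u_{4}) + f(u_5)].
Sum ≈ 3.147.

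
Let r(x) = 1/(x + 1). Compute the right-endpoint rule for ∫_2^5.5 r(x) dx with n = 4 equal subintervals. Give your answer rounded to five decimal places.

Δx = (5.5 − 2)/4 = 0.875.
Right endpoints: 2.875, 3.75, 4.625, 5.5.
r(2.875) = 8/31, r(3.75) = 4/19, r(4.625) = 8/45, r(5.5) = 2/13.
Sum = Δx · [r(2.875) + r(3.75) + r(4.625) + r(5.5)].
Sum ≈ 0.70019.

0.70019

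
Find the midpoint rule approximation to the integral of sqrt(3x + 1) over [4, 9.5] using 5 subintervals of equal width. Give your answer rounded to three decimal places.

Δx = (9.5 − 4)/5 = 1.1.
Midpoints: 4.55, 5.65, 6.75, 7.85, 8.95.
f(4.55) ≈ 3.828, f(5.65) ≈ 4.237, f(6.75) ≈ 4.610, f(7.85) ≈ 4.955, f(8.95) ≈ 5.277.
Sum = Δx · [f(4.55) + f(5.65) + f(6.75) + f(7.85) + f(8.95)].
Sum ≈ 25.197.

25.197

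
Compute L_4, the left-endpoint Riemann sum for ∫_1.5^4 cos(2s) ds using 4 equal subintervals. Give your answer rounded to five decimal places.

Δs = (4 − 1.5)/4 = 0.625.
Left endpoints: 1.5, 2.125, 2.75, 3.375.
f(1.5) ≈ -0.98999, f(2.125) ≈ -0.44609, f(2.75) ≈ 0.70867, f(3.375) ≈ 0.89301.
Sum = Δs · [f(1.5) + f(2.125) + f(2.75) + f(3.375)].
Sum ≈ 0.10350.

0.10350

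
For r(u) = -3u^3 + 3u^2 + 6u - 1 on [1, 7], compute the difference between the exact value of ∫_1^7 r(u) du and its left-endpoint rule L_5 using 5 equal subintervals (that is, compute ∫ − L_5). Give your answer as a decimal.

Exact integral: ∫_1^7 r(u) du = -1320.
L_5 = -859.92.
Error = -1320 − (-859.92) = -460.08.

-460.08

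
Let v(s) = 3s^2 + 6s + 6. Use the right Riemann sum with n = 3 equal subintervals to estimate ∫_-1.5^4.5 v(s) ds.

Δs = (4.5 − (-1.5))/3 = 2.
Right endpoints: 0.5, 2.5, 4.5.
v(0.5) = 9.75, v(2.5) = 39.75, v(4.5) = 93.75.
Sum = Δs · [v(0.5) + v(2.5) + v(4.5)].
Sum = 286.5.

286.5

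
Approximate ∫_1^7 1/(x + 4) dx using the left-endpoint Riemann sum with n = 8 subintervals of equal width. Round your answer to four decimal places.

Δx = (7 − 1)/8 = 0.75.
Left endpoints: 1, 1.75, 2.5, 3.25, 4, 4.75, 5.5, 6.25.
f(1) = 0.2, f(1.75) = 4/23, f(2.5) = 2/13, f(3.25) = 4/29, f(4) = 0.125, f(4.75) = 4/35, f(5.5) = 2/19, f(6.25) = 4/41.
Sum = Δx · [f(1) + f(1.75) + f(2.5) + ...].
Sum ≈ 0.8309.

0.8309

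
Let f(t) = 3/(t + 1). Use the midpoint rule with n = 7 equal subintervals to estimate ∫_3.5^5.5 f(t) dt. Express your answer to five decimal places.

1.10291

Δt = (5.5 − 3.5)/7 = 2/7.
Midpoints: 51/14, 55/14, 59/14, 4.5, 67/14, 71/14, 75/14.
f(51/14) = 42/65, f(55/14) = 14/23, f(59/14) = 42/73, f(4.5) = 6/11, f(67/14) = 14/27, f(71/14) = 42/85, f(75/14) = 42/89.
Sum = Δt · [f(51/14) + f(55/14) + f(59/14) + ...].
Sum ≈ 1.10291.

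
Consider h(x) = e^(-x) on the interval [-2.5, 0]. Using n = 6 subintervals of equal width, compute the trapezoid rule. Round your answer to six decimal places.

Δx = (0 − (-2.5))/6 = 5/12.
h(-2.5) ≈ 12.182494, h(-25/12) ≈ 8.031195, h(-5/3) ≈ 5.294490, h(-1.25) ≈ 3.490343, h(-5/6) ≈ 2.300976, h(-5/12) ≈ 1.516897, h(0) ≈ 1.000000.
T_6 = (Δx/2)·[h(x_0) + 2h(x_1) + ... + 2h(x_{5}) + h(x_6)].
Sum ≈ 11.343812.

11.343812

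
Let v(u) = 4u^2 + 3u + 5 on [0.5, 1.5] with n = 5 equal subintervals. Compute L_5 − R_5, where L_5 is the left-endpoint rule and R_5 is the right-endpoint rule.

-2.2

L_5 = 11.26.
R_5 = 13.46.
L_5 − R_5 = -2.2.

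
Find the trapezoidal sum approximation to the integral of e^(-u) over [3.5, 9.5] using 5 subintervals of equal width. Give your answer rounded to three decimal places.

0.034

Δu = (9.5 − 3.5)/5 = 1.2.
f(3.5) ≈ 0.030, f(4.7) ≈ 0.009, f(5.9) ≈ 0.003, f(7.1) ≈ 0.001, f(8.3) ≈ 0.000, f(9.5) ≈ 0.000.
T_5 = (Δu/2)·[f(u_0) + 2f(u_1) + ... + 2f(u_{4}) + f(u_5)].
Sum ≈ 0.034.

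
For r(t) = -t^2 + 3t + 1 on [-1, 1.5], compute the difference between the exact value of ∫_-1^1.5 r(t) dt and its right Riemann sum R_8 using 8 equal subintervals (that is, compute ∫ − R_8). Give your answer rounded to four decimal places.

-0.9359

Exact integral: ∫_-1^1.5 r(t) dt ≈ 2.916667.
R_8 ≈ 3.852539.
Error ≈ 2.916667 − 3.852539 ≈ -0.9359.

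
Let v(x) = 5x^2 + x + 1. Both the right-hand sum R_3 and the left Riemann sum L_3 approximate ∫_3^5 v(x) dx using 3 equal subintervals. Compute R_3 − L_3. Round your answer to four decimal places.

54.6667

R_3 ≈ 201.407407.
L_3 ≈ 146.740741.
R_3 − L_3 ≈ 54.6667.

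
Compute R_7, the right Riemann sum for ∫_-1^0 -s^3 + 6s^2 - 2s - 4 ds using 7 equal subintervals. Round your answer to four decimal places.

Δs = (0 − (-1))/7 = 1/7.
Right endpoints: -6/7, -5/7, -4/7, -3/7, -2/7, -1/7, 0.
f(-6/7) = 944/343, f(-5/7) = 293/343, f(-4/7) = -244/343, f(-3/7) = -673/343, f(-2/7) = -1000/343, f(-1/7) = -1231/343, f(0) = -4.
Sum = Δs · [f(-6/7) + f(-5/7) + f(-4/7) + ...].
Sum ≈ -1.3673.

-1.3673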